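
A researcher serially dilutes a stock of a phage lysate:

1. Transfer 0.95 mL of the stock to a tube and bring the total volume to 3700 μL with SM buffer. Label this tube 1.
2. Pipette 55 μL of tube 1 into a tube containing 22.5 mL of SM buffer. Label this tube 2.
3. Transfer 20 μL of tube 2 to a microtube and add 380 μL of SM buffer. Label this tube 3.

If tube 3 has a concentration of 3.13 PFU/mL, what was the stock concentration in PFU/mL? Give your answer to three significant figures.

Step 1: 0.95 mL brought to 3700 μL → factor 3.7/0.95 = 3.8947
Step 2: 55 μL + 22.5 mL = 22555 μL total → factor 22555/55 = 410.09
Step 3: 20 μL + 380 μL = 400 μL total → factor 400/20 = 20
Overall dilution factor = 3.8947 × 410.09 × 20 = 31944
Stock = 3.13 PFU/mL × 31944 = 1.00 × 10^5 PFU/mL

1.00 × 10^5 PFU/mL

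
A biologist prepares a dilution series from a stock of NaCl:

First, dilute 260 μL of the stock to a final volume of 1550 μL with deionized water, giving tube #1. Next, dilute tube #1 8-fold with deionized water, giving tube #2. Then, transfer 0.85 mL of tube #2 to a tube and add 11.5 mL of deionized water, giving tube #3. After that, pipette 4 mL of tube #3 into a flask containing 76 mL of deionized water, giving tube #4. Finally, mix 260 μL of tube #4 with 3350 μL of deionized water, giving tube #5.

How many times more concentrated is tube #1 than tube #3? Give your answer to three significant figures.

116

Step 1: 260 μL brought to 1550 μL → factor 1550/260 = 5.9615
Step 2: 8-fold → factor 8
Step 3: 0.85 mL + 11.5 mL = 12.35 mL total → factor 12.35/0.85 = 14.529
Dilution factor to tube #1 = 5.9615; to tube #3 = 692.94
[tube #1]/[tube #3] = (factor to tube #3)/(factor to tube #1) = 692.94/5.9615 = 116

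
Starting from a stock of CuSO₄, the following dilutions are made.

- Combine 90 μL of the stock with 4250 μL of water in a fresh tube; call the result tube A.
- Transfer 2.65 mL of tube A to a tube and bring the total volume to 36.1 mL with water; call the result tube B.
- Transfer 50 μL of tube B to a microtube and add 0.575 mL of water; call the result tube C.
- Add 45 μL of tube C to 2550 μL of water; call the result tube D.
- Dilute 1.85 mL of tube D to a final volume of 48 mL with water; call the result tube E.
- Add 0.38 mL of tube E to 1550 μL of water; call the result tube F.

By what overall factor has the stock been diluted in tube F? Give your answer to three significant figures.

6.24 × 10^7

Step 1: 90 μL + 4250 μL = 4340 μL total → factor 4340/90 = 48.222
Step 2: 2.65 mL brought to 36.1 mL → factor 36.1/2.65 = 13.623
Step 3: 50 μL + 0.575 mL = 625 μL total → factor 625/50 = 12.5
Step 4: 45 μL + 2550 μL = 2595 μL total → factor 2595/45 = 57.667
Step 5: 1.85 mL brought to 48 mL → factor 48/1.85 = 25.946
Step 6: 0.38 mL + 1550 μL = 1.93 mL total → factor 1.93/0.38 = 5.0789
Overall dilution factor = 48.222 × 13.623 × 12.5 × 57.667 × 25.946 × 5.0789 = 6.24 × 10^7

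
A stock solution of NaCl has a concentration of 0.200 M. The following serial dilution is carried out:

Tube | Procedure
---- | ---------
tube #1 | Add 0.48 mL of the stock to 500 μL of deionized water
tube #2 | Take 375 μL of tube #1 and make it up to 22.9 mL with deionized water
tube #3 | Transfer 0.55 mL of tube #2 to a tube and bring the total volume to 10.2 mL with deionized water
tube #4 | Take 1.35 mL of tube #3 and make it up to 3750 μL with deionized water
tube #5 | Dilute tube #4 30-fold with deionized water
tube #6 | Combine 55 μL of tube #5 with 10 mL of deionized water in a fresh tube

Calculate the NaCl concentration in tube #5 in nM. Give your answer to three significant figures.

Step 1: 0.48 mL + 500 μL = 0.98 mL total → factor 0.98/0.48 = 2.0417
Step 2: 375 μL brought to 22.9 mL → factor 22900/375 = 61.067
Step 3: 0.55 mL brought to 10.2 mL → factor 10.2/0.55 = 18.545
Step 4: 1.35 mL brought to 3750 μL → factor 3.75/1.35 = 2.7778
Step 5: 30-fold → factor 30
Dilution factor through tube #5 = 2.0417 × 61.067 × 18.545 × 2.7778 × 30 = 1.9268 × 10^5
[tube #5] = 0.200 M / 1.9268 × 10^5 = 1.038 × 10^-6 M = 1.04 × 10^3 nM

1.04 × 10^3 nM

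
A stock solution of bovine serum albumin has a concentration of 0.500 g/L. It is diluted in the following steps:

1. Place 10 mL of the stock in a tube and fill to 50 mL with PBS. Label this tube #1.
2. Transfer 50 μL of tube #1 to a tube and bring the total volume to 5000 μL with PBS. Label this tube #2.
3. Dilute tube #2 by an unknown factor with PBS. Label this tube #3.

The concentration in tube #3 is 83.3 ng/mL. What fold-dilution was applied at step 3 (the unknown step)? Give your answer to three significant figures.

Step 1: 10 mL brought to 50 mL → factor 50/10 = 5
Step 2: 50 μL brought to 5000 μL → factor 5000/50 = 100
Step 3: unknown factor x
Product of known-step factors = 500
Overall factor = 0.500 g/L / (83.3 ng/mL) = 6002.4
x = 6002.4 / 500 = 12.0

12.0-fold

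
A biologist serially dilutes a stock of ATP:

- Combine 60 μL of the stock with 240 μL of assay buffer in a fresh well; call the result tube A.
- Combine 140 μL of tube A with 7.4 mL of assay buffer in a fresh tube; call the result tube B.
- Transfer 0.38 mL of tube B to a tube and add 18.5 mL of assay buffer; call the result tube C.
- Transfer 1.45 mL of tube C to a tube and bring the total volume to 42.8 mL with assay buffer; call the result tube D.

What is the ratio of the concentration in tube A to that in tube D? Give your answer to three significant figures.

Step 1: 60 μL + 240 μL = 300 μL total → factor 300/60 = 5
Step 2: 140 μL + 7.4 mL = 7540 μL total → factor 7540/140 = 53.857
Step 3: 0.38 mL + 18.5 mL = 18.88 mL total → factor 18.88/0.38 = 49.684
Step 4: 1.45 mL brought to 42.8 mL → factor 42.8/1.45 = 29.517
Dilution factor to tube A = 5; to tube D = 3.9492 × 10^5
[tube A]/[tube D] = (factor to tube D)/(factor to tube A) = 3.9492 × 10^5/5 = 7.90 × 10^4

7.90 × 10^4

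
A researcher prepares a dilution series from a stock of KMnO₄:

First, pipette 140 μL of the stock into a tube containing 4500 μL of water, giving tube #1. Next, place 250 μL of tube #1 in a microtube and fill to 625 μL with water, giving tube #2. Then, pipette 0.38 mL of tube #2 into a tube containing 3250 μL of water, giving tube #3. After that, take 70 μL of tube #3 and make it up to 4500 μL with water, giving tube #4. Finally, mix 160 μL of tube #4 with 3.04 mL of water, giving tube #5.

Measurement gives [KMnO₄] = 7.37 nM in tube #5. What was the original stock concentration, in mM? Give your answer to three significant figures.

7.50 mM

Step 1: 140 μL + 4500 μL = 4640 μL total → factor 4640/140 = 33.143
Step 2: 250 μL brought to 625 μL → factor 625/250 = 2.5
Step 3: 0.38 mL + 3250 μL = 3.63 mL total → factor 3.63/0.38 = 9.5526
Step 4: 70 μL brought to 4500 μL → factor 4500/70 = 64.286
Step 5: 160 μL + 3.04 mL = 3200 μL total → factor 3200/160 = 20
Overall dilution factor = 33.143 × 2.5 × 9.5526 × 64.286 × 20 = 1.0176 × 10^6
Stock = 7.37 nM × 1.0176 × 10^6 = 7.500 × 10^6 nM = 7.50 mM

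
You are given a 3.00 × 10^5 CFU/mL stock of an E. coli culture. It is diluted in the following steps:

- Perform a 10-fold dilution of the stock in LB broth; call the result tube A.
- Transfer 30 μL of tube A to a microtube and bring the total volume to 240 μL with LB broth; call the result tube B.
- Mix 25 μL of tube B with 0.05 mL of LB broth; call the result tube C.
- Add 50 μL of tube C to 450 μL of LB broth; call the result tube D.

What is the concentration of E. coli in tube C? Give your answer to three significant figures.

1.25 × 10^3 CFU/mL

Step 1: 10-fold → factor 10
Step 2: 30 μL brought to 240 μL → factor 240/30 = 8
Step 3: 25 μL + 0.05 mL = 75 μL total → factor 75/25 = 3
Dilution factor through tube C = 10 × 8 × 3 = 240
[tube C] = 3.00 × 10^5 CFU/mL / 240 = 1.25 × 10^3 CFU/mL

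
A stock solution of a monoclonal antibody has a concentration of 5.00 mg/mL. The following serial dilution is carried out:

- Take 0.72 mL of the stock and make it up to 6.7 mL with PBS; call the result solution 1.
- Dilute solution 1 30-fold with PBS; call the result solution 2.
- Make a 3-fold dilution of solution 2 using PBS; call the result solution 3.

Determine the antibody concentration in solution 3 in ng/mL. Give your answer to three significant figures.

5.97 × 10^3 ng/mL

Step 1: 0.72 mL brought to 6.7 mL → factor 6.7/0.72 = 9.3056
Step 2: 30-fold → factor 30
Step 3: 3-fold → factor 3
Overall dilution factor = 9.3056 × 30 × 3 = 837.5
Final = 5.00 mg/mL / 837.5 = 0.005970 mg/mL = 5.97 × 10^3 ng/mL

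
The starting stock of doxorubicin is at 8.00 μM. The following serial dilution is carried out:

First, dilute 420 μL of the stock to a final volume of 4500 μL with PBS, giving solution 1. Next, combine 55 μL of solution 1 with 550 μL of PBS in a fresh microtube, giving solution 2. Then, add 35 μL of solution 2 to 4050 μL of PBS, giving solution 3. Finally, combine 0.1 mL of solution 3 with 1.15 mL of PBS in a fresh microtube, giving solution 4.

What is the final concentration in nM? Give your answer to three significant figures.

Step 1: 420 μL brought to 4500 μL → factor 4500/420 = 10.714
Step 2: 55 μL + 550 μL = 605 μL total → factor 605/55 = 11
Step 3: 35 μL + 4050 μL = 4085 μL total → factor 4085/35 = 116.71
Step 4: 0.1 mL + 1.15 mL = 1.25 mL total → factor 1.25/0.1 = 12.5
Overall dilution factor = 10.714 × 11 × 116.71 × 12.5 = 1.7195 × 10^5
Final = 8.00 μM / 1.7195 × 10^5 = 4.653 × 10^-5 μM = 0.0465 nM

0.0465 nM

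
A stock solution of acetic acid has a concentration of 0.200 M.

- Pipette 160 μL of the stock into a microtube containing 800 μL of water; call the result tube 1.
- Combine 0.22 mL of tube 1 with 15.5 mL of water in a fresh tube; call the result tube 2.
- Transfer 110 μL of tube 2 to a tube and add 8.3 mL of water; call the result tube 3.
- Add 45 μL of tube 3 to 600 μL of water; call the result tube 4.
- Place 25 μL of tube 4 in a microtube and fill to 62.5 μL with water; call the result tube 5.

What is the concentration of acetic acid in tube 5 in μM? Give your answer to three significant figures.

0.170 μM

Step 1: 160 μL + 800 μL = 960 μL total → factor 960/160 = 6
Step 2: 0.22 mL + 15.5 mL = 15.72 mL total → factor 15.72/0.22 = 71.455
Step 3: 110 μL + 8.3 mL = 8410 μL total → factor 8410/110 = 76.455
Step 4: 45 μL + 600 μL = 645 μL total → factor 645/45 = 14.333
Step 5: 25 μL brought to 62.5 μL → factor 62.5/25 = 2.5
Overall dilution factor = 6 × 71.455 × 76.455 × 14.333 × 2.5 = 1.1746 × 10^6
Final = 0.200 M / 1.1746 × 10^6 = 1.703 × 10^-7 M = 0.170 μM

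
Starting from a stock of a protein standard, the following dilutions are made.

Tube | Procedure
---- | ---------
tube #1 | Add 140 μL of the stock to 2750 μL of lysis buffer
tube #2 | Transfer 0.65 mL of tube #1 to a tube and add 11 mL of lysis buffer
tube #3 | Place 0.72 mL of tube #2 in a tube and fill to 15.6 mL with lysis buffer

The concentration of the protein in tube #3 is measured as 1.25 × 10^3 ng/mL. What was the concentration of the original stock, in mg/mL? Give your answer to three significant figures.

10.0 mg/mL

Step 1: 140 μL + 2750 μL = 2890 μL total → factor 2890/140 = 20.643
Step 2: 0.65 mL + 11 mL = 11.65 mL total → factor 11.65/0.65 = 17.923
Step 3: 0.72 mL brought to 15.6 mL → factor 15.6/0.72 = 21.667
Overall dilution factor = 20.643 × 17.923 × 21.667 = 8016.3
Stock = 1.25 × 10^3 ng/mL × 8016.3 = 1.002 × 10^7 ng/mL = 10.0 mg/mL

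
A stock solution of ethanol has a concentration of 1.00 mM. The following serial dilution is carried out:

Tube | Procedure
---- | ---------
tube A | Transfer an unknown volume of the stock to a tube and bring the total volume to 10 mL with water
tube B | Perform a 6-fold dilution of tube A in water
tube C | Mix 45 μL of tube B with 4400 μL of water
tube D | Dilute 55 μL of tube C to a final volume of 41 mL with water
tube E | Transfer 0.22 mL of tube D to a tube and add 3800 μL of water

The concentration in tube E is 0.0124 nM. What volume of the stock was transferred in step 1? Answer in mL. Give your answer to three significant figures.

1.00 mL

Step 1: v brought to 10 mL → factor = 10 mL/v
Step 2: 6-fold → factor 6
Step 3: 45 μL + 4400 μL = 4445 μL total → factor 4445/45 = 98.778
Step 4: 55 μL brought to 41 mL → factor 41000/55 = 745.45
Step 5: 0.22 mL + 3800 μL = 4.02 mL total → factor 4.02/0.22 = 18.273
Product of known-step factors = 8.073 × 10^6
Overall factor = 1.00 mM / (0.0124 nM) = 8.0645 × 10^7
Step-1 factor = 8.0645 × 10^7 / 8.073 × 10^6 = 9.9895
v = 10 mL / 9.9895 = 1.00 mL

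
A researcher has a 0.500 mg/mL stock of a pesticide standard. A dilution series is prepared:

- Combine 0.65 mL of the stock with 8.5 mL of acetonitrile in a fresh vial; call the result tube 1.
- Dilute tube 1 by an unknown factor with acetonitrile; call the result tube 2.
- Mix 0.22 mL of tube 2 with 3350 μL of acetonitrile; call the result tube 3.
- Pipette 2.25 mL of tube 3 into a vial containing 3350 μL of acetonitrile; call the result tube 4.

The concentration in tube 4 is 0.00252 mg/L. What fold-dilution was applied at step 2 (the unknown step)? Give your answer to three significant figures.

Step 1: 0.65 mL + 8.5 mL = 9.15 mL total → factor 9.15/0.65 = 14.077
Step 2: unknown factor x
Step 3: 0.22 mL + 3350 μL = 3.57 mL total → factor 3.57/0.22 = 16.227
Step 4: 2.25 mL + 3350 μL = 5.6 mL total → factor 5.6/2.25 = 2.4889
Product of known-step factors = 568.54
Overall factor = 0.500 mg/mL / (0.00252 mg/L) = 1.9841 × 10^5
x = 1.9841 × 10^5 / 568.54 = 349

349-fold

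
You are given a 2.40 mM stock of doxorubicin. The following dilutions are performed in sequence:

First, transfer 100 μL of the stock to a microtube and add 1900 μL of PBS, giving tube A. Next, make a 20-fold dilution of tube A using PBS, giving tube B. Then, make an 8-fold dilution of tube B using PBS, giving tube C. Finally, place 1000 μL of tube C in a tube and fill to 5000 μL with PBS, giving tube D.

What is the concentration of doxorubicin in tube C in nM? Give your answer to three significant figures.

750 nM

Step 1: 100 μL + 1900 μL = 2000 μL total → factor 2000/100 = 20
Step 2: 20-fold → factor 20
Step 3: 8-fold → factor 8
Dilution factor through tube C = 20 × 20 × 8 = 3200
[tube C] = 2.40 mM / 3200 = 0.0007500 mM = 750 nM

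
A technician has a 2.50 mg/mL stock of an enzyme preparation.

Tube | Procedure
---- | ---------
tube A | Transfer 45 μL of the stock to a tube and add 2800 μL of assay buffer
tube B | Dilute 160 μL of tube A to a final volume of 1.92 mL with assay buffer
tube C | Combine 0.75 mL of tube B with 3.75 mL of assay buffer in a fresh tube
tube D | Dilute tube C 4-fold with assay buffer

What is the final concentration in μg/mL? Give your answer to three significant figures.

Step 1: 45 μL + 2800 μL = 2845 μL total → factor 2845/45 = 63.222
Step 2: 160 μL brought to 1.92 mL → factor 1920/160 = 12
Step 3: 0.75 mL + 3.75 mL = 4.5 mL total → factor 4.5/0.75 = 6
Step 4: 4-fold → factor 4
Overall dilution factor = 63.222 × 12 × 6 × 4 = 18208
Final = 2.50 mg/mL / 18208 = 0.0001373 mg/mL = 0.137 μg/mL

0.137 μg/mL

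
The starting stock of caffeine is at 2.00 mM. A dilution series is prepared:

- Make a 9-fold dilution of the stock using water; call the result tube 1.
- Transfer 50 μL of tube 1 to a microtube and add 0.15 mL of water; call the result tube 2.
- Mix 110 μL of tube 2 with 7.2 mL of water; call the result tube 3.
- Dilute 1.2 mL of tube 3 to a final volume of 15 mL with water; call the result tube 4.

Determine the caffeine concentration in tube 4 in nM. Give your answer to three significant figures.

Step 1: 9-fold → factor 9
Step 2: 50 μL + 0.15 mL = 200 μL total → factor 200/50 = 4
Step 3: 110 μL + 7.2 mL = 7310 μL total → factor 7310/110 = 66.455
Step 4: 1.2 mL brought to 15 mL → factor 15/1.2 = 12.5
Overall dilution factor = 9 × 4 × 66.455 × 12.5 = 29905
Final = 2.00 mM / 29905 = 6.688 × 10^-5 mM = 66.9 nM

66.9 nM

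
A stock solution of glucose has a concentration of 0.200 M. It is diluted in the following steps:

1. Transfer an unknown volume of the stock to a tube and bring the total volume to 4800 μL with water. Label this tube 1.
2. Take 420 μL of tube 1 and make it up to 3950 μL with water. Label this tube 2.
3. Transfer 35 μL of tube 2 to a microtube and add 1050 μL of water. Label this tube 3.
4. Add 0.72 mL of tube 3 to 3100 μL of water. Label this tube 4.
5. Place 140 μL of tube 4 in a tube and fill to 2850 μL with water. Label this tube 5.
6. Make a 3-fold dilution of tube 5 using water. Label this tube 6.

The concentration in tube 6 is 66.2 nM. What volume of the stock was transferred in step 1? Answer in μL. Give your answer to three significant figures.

Step 1: v brought to 4800 μL → factor = 4800 μL/v
Step 2: 420 μL brought to 3950 μL → factor 3950/420 = 9.4048
Step 3: 35 μL + 1050 μL = 1085 μL total → factor 1085/35 = 31
Step 4: 0.72 mL + 3100 μL = 3.82 mL total → factor 3.82/0.72 = 5.3056
Step 5: 140 μL brought to 2850 μL → factor 2850/140 = 20.357
Step 6: 3-fold → factor 3
Product of known-step factors = 94467
Overall factor = 0.200 M / (66.2 nM) = 3.0211 × 10^6
Step-1 factor = 3.0211 × 10^6 / 94467 = 31.981
v = 4800 μL / 31.981 = 150 μL

150 μL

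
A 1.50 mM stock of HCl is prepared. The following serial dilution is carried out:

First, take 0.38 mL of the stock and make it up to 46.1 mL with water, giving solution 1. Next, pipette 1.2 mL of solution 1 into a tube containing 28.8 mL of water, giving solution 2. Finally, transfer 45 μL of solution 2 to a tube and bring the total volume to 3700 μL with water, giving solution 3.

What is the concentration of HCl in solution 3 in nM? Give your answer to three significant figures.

Step 1: 0.38 mL brought to 46.1 mL → factor 46.1/0.38 = 121.32
Step 2: 1.2 mL + 28.8 mL = 30 mL total → factor 30/1.2 = 25
Step 3: 45 μL brought to 3700 μL → factor 3700/45 = 82.222
Overall dilution factor = 121.32 × 25 × 82.222 = 2.4937 × 10^5
Final = 1.50 mM / 2.4937 × 10^5 = 6.015 × 10^-6 mM = 6.02 nM

6.02 nM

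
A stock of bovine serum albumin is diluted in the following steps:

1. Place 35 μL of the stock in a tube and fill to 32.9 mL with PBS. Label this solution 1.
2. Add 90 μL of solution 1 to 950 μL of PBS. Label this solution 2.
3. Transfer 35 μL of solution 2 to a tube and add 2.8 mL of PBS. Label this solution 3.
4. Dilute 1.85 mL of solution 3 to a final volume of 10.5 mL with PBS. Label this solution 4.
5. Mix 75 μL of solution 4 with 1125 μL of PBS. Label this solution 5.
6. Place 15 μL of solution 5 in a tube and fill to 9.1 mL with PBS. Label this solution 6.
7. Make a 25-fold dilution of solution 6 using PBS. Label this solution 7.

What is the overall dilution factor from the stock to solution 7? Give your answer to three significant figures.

1.21 × 10^12

Step 1: 35 μL brought to 32.9 mL → factor 32900/35 = 940
Step 2: 90 μL + 950 μL = 1040 μL total → factor 1040/90 = 11.556
Step 3: 35 μL + 2.8 mL = 2835 μL total → factor 2835/35 = 81
Step 4: 1.85 mL brought to 10.5 mL → factor 10.5/1.85 = 5.6757
Step 5: 75 μL + 1125 μL = 1200 μL total → factor 1200/75 = 16
Step 6: 15 μL brought to 9.1 mL → factor 9100/15 = 606.67
Step 7: 25-fold → factor 25
Overall dilution factor = 940 × 11.556 × 81 × 5.6757 × 16 × 606.67 × 25 = 1.2118 × 10^12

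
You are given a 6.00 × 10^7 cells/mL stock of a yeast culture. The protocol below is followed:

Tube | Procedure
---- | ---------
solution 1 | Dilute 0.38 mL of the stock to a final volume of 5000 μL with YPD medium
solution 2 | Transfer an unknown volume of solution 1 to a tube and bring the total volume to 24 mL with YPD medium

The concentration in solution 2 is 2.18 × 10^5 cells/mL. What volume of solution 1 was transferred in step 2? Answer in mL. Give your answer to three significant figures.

1.15 mL

Step 1: 0.38 mL brought to 5000 μL → factor 5/0.38 = 13.158
Step 2: v brought to 24 mL → factor = 24 mL/v
Product of known-step factors = 13.158
Overall factor = 6.00 × 10^7 cells/mL / (2.18 × 10^5 cells/mL) = 275.23
Step-2 factor = 275.23 / 13.158 = 20.917
v = 24 mL / 20.917 = 1.15 mL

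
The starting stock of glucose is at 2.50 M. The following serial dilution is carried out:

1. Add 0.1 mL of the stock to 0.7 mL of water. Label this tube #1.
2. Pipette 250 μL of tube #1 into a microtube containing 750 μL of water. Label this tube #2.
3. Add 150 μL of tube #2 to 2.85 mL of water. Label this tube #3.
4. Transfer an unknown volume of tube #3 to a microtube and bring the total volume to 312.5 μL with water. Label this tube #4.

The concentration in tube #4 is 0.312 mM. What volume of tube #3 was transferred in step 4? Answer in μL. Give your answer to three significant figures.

25.0 μL

Step 1: 0.1 mL + 0.7 mL = 0.8 mL total → factor 0.8/0.1 = 8
Step 2: 250 μL + 750 μL = 1000 μL total → factor 1000/250 = 4
Step 3: 150 μL + 2.85 mL = 3000 μL total → factor 3000/150 = 20
Step 4: v brought to 312.5 μL → factor = 312.5 μL/v
Product of known-step factors = 640
Overall factor = 2.50 M / (0.312 mM) = 8012.8
Step-4 factor = 8012.8 / 640 = 12.52
v = 312.5 μL / 12.52 = 25.0 μL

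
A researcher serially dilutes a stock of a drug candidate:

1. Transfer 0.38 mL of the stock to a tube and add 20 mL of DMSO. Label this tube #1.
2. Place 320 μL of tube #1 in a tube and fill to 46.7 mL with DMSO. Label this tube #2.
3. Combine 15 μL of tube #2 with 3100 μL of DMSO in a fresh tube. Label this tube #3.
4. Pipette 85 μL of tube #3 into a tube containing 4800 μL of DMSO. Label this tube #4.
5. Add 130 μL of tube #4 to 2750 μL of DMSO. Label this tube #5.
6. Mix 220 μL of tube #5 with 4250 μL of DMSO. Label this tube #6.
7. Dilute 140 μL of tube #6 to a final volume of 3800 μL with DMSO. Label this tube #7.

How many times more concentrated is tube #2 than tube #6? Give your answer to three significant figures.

5.37 × 10^6

Step 1: 0.38 mL + 20 mL = 20.38 mL total → factor 20.38/0.38 = 53.632
Step 2: 320 μL brought to 46.7 mL → factor 46700/320 = 145.94
Step 3: 15 μL + 3100 μL = 3115 μL total → factor 3115/15 = 207.67
Step 4: 85 μL + 4800 μL = 4885 μL total → factor 4885/85 = 57.471
Step 5: 130 μL + 2750 μL = 2880 μL total → factor 2880/130 = 22.154
Step 6: 220 μL + 4250 μL = 4470 μL total → factor 4470/220 = 20.318
Dilution factor to tube #2 = 7826.9; to tube #6 = 4.2047 × 10^10
[tube #2]/[tube #6] = (factor to tube #6)/(factor to tube #2) = 4.2047 × 10^10/7826.9 = 5.37 × 10^6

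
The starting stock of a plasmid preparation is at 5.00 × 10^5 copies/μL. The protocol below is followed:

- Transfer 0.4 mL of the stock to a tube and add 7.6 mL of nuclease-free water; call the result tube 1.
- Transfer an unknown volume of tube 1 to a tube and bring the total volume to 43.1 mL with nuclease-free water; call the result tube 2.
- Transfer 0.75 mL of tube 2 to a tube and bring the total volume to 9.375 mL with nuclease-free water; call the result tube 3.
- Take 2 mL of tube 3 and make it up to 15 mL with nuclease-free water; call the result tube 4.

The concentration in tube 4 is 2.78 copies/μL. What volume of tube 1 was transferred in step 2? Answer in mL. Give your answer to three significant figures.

0.449 mL

Step 1: 0.4 mL + 7.6 mL = 8 mL total → factor 8/0.4 = 20
Step 2: v brought to 43.1 mL → factor = 43.1 mL/v
Step 3: 0.75 mL brought to 9.375 mL → factor 9.375/0.75 = 12.5
Step 4: 2 mL brought to 15 mL → factor 15/2 = 7.5
Product of known-step factors = 1875
Overall factor = 5.00 × 10^5 copies/μL / (2.78 copies/μL) = 1.7986 × 10^5
Step-2 factor = 1.7986 × 10^5 / 1875 = 95.923
v = 43.1 mL / 95.923 = 0.449 mL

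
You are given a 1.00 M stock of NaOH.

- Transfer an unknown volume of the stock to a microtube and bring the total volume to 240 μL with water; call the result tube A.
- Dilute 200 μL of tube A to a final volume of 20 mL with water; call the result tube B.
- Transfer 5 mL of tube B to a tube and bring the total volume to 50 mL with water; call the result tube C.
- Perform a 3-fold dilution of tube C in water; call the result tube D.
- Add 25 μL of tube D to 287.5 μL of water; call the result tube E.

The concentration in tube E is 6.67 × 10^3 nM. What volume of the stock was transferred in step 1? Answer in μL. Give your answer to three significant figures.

60.0 μL

Step 1: v brought to 240 μL → factor = 240 μL/v
Step 2: 200 μL brought to 20 mL → factor 20000/200 = 100
Step 3: 5 mL brought to 50 mL → factor 50/5 = 10
Step 4: 3-fold → factor 3
Step 5: 25 μL + 287.5 μL = 312.5 μL total → factor 312.5/25 = 12.5
Product of known-step factors = 37500
Overall factor = 1.00 M / (6.67 × 10^3 nM) = 1.4993 × 10^5
Step-1 factor = 1.4993 × 10^5 / 37500 = 3.998
v = 240 μL / 3.998 = 60.0 μL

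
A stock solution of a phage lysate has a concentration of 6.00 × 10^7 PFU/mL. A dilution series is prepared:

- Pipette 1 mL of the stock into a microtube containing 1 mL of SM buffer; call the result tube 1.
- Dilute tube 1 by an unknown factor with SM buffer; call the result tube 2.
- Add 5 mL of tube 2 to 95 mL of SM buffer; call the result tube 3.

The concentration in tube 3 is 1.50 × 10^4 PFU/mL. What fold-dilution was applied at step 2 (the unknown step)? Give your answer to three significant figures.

100-fold

Step 1: 1 mL + 1 mL = 2 mL total → factor 2/1 = 2
Step 2: unknown factor x
Step 3: 5 mL + 95 mL = 100 mL total → factor 100/5 = 20
Product of known-step factors = 40
Overall factor = 6.00 × 10^7 PFU/mL / (1.50 × 10^4 PFU/mL) = 4000
x = 4000 / 40 = 100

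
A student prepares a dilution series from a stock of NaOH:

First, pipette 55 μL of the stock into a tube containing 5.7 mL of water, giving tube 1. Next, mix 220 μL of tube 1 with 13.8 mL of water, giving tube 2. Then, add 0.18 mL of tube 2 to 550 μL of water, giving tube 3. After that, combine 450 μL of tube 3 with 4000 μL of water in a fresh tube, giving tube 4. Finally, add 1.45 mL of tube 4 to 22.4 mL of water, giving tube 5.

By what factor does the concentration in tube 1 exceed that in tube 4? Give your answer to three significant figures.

Step 1: 55 μL + 5.7 mL = 5755 μL total → factor 5755/55 = 104.64
Step 2: 220 μL + 13.8 mL = 14020 μL total → factor 14020/220 = 63.727
Step 3: 0.18 mL + 550 μL = 0.73 mL total → factor 0.73/0.18 = 4.0556
Step 4: 450 μL + 4000 μL = 4450 μL total → factor 4450/450 = 9.8889
Dilution factor to tube 1 = 104.64; to tube 4 = 2.6743 × 10^5
[tube 1]/[tube 4] = (factor to tube 4)/(factor to tube 1) = 2.6743 × 10^5/104.64 = 2.56 × 10^3

2.56 × 10^3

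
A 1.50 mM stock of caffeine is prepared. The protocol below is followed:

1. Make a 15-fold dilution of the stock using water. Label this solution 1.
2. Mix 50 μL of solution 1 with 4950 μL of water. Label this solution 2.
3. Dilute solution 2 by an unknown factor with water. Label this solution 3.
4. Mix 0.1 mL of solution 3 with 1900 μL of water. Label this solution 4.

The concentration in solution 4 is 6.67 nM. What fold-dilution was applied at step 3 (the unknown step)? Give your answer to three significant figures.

7.50-fold

Step 1: 15-fold → factor 15
Step 2: 50 μL + 4950 μL = 5000 μL total → factor 5000/50 = 100
Step 3: unknown factor x
Step 4: 0.1 mL + 1900 μL = 2 mL total → factor 2/0.1 = 20
Product of known-step factors = 30000
Overall factor = 1.50 mM / (6.67 nM) = 2.2489 × 10^5
x = 2.2489 × 10^5 / 30000 = 7.50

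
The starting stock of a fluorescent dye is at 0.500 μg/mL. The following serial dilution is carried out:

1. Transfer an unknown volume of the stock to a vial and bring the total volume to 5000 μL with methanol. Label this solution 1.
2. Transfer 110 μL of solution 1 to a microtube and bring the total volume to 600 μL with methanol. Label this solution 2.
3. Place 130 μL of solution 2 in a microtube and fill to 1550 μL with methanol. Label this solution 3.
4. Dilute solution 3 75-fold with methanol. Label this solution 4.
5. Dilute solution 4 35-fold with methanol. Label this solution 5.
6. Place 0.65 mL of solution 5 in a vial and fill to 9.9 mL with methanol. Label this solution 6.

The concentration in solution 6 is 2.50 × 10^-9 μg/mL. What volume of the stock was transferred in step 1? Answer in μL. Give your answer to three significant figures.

Step 1: v brought to 5000 μL → factor = 5000 μL/v
Step 2: 110 μL brought to 600 μL → factor 600/110 = 5.4545
Step 3: 130 μL brought to 1550 μL → factor 1550/130 = 11.923
Step 4: 75-fold → factor 75
Step 5: 35-fold → factor 35
Step 6: 0.65 mL brought to 9.9 mL → factor 9.9/0.65 = 15.231
Product of known-step factors = 2.6001 × 10^6
Overall factor = 0.500 μg/mL / (2.50 × 10^-9 μg/mL) = 2 × 10^8
Step-1 factor = 2 × 10^8 / 2.6001 × 10^6 = 76.919
v = 5000 μL / 76.919 = 65.0 μL

65.0 μL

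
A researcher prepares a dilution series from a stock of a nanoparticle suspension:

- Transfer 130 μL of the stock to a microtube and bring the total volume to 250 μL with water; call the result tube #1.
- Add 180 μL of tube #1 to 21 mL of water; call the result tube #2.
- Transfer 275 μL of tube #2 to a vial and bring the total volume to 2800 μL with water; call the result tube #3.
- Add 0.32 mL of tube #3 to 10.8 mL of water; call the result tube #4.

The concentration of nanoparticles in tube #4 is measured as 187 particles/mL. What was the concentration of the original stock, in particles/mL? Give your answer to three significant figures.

Step 1: 130 μL brought to 250 μL → factor 250/130 = 1.9231
Step 2: 180 μL + 21 mL = 21180 μL total → factor 21180/180 = 117.67
Step 3: 275 μL brought to 2800 μL → factor 2800/275 = 10.182
Step 4: 0.32 mL + 10.8 mL = 11.12 mL total → factor 11.12/0.32 = 34.75
Overall dilution factor = 1.9231 × 117.67 × 10.182 × 34.75 = 80063
Stock = 187 particles/mL × 80063 = 1.50 × 10^7 particles/mL

1.50 × 10^7 particles/mL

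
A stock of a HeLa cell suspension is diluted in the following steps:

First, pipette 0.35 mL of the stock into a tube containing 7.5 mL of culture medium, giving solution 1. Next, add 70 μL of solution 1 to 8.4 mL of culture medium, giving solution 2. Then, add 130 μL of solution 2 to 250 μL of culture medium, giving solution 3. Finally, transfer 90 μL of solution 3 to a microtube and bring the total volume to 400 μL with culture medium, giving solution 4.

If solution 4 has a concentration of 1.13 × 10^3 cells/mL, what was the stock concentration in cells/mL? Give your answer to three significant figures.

Step 1: 0.35 mL + 7.5 mL = 7.85 mL total → factor 7.85/0.35 = 22.429
Step 2: 70 μL + 8.4 mL = 8470 μL total → factor 8470/70 = 121
Step 3: 130 μL + 250 μL = 380 μL total → factor 380/130 = 2.9231
Step 4: 90 μL brought to 400 μL → factor 400/90 = 4.4444
Overall dilution factor = 22.429 × 121 × 2.9231 × 4.4444 = 35257
Stock = 1.13 × 10^3 cells/mL × 35257 = 3.98 × 10^7 cells/mL

3.98 × 10^7 cells/mL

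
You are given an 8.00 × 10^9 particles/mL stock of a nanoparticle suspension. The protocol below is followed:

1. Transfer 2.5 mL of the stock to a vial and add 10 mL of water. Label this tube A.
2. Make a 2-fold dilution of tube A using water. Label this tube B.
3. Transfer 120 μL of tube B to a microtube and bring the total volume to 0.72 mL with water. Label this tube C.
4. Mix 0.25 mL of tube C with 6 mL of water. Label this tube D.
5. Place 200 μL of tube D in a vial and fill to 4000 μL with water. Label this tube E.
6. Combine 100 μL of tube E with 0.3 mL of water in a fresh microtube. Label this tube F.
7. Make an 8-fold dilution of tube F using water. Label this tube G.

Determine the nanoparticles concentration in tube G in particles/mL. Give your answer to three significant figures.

Step 1: 2.5 mL + 10 mL = 12.5 mL total → factor 12.5/2.5 = 5
Step 2: 2-fold → factor 2
Step 3: 120 μL brought to 0.72 mL → factor 720/120 = 6
Step 4: 0.25 mL + 6 mL = 6.25 mL total → factor 6.25/0.25 = 25
Step 5: 200 μL brought to 4000 μL → factor 4000/200 = 20
Step 6: 100 μL + 0.3 mL = 400 μL total → factor 400/100 = 4
Step 7: 8-fold → factor 8
Overall dilution factor = 5 × 2 × 6 × 25 × 20 × 4 × 8 = 9.6 × 10^5
Final = 8.00 × 10^9 particles/mL / 9.6 × 10^5 = 8.33 × 10^3 particles/mL

8.33 × 10^3 particles/mL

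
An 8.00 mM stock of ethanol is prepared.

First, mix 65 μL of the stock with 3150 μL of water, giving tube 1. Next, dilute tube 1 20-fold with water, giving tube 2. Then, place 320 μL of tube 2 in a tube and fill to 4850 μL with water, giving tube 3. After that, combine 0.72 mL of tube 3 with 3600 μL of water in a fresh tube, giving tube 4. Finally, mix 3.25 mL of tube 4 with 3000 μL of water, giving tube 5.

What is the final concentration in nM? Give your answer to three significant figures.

46.2 nM

Step 1: 65 μL + 3150 μL = 3215 μL total → factor 3215/65 = 49.462
Step 2: 20-fold → factor 20
Step 3: 320 μL brought to 4850 μL → factor 4850/320 = 15.156
Step 4: 0.72 mL + 3600 μL = 4.32 mL total → factor 4.32/0.72 = 6
Step 5: 3.25 mL + 3000 μL = 6.25 mL total → factor 6.25/3.25 = 1.9231
Overall dilution factor = 49.462 × 20 × 15.156 × 6 × 1.9231 = 1.73 × 10^5
Final = 8.00 mM / 1.73 × 10^5 = 4.624 × 10^-5 mM = 46.2 nM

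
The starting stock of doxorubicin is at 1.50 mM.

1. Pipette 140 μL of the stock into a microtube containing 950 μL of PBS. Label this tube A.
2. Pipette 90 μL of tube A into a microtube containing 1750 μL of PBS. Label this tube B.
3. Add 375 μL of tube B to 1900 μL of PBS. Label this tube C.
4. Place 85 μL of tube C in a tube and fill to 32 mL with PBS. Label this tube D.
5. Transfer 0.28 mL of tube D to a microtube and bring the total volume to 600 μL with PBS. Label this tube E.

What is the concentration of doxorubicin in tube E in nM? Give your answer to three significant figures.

Step 1: 140 μL + 950 μL = 1090 μL total → factor 1090/140 = 7.7857
Step 2: 90 μL + 1750 μL = 1840 μL total → factor 1840/90 = 20.444
Step 3: 375 μL + 1900 μL = 2275 μL total → factor 2275/375 = 6.0667
Step 4: 85 μL brought to 32 mL → factor 32000/85 = 376.47
Step 5: 0.28 mL brought to 600 μL → factor 0.6/0.28 = 2.1429
Overall dilution factor = 7.7857 × 20.444 × 6.0667 × 376.47 × 2.1429 = 7.7902 × 10^5
Final = 1.50 mM / 7.7902 × 10^5 = 1.925 × 10^-6 mM = 1.93 nM

1.93 nM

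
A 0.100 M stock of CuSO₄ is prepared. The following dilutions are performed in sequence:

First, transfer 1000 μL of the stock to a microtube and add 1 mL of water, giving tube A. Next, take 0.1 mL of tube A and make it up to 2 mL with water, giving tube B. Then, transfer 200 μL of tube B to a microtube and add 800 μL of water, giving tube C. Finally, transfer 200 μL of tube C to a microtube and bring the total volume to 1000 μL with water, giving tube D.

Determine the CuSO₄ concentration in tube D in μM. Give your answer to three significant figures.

100 μM

Step 1: 1000 μL + 1 mL = 2000 μL total → factor 2000/1000 = 2
Step 2: 0.1 mL brought to 2 mL → factor 2/0.1 = 20
Step 3: 200 μL + 800 μL = 1000 μL total → factor 1000/200 = 5
Step 4: 200 μL brought to 1000 μL → factor 1000/200 = 5
Overall dilution factor = 2 × 20 × 5 × 5 = 1000
Final = 0.100 M / 1000 = 0.0001000 M = 100 μM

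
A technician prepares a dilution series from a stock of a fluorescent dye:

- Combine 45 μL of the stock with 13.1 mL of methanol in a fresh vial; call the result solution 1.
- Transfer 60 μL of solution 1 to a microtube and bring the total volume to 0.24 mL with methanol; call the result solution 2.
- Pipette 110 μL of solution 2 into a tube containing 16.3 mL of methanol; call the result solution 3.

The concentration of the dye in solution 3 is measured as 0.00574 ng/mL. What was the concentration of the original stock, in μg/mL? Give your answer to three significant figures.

Step 1: 45 μL + 13.1 mL = 13145 μL total → factor 13145/45 = 292.11
Step 2: 60 μL brought to 0.24 mL → factor 240/60 = 4
Step 3: 110 μL + 16.3 mL = 16410 μL total → factor 16410/110 = 149.18
Overall dilution factor = 292.11 × 4 × 149.18 = 1.7431 × 10^5
Stock = 0.00574 ng/mL × 1.7431 × 10^5 = 1001 ng/mL = 1.00 μg/mL

1.00 μg/mL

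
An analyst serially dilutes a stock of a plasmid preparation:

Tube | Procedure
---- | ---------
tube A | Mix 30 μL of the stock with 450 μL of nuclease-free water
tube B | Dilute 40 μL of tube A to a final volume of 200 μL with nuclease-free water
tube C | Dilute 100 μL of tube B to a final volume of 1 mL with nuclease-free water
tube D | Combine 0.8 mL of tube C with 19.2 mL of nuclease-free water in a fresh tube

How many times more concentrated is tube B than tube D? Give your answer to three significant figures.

250

Step 1: 30 μL + 450 μL = 480 μL total → factor 480/30 = 16
Step 2: 40 μL brought to 200 μL → factor 200/40 = 5
Step 3: 100 μL brought to 1 mL → factor 1000/100 = 10
Step 4: 0.8 mL + 19.2 mL = 20 mL total → factor 20/0.8 = 25
Dilution factor to tube B = 80; to tube D = 20000
[tube B]/[tube D] = (factor to tube D)/(factor to tube B) = 20000/80 = 250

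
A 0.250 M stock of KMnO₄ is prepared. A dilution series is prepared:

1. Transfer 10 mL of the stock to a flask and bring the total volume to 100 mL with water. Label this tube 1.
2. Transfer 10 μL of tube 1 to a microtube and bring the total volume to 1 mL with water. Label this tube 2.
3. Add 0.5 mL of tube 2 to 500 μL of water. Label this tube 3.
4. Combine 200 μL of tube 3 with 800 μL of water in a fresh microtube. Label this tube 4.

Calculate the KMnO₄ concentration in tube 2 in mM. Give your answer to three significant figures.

Step 1: 10 mL brought to 100 mL → factor 100/10 = 10
Step 2: 10 μL brought to 1 mL → factor 1000/10 = 100
Dilution factor through tube 2 = 10 × 100 = 1000
[tube 2] = 0.250 M / 1000 = 0.0002500 M = 0.250 mM

0.250 mM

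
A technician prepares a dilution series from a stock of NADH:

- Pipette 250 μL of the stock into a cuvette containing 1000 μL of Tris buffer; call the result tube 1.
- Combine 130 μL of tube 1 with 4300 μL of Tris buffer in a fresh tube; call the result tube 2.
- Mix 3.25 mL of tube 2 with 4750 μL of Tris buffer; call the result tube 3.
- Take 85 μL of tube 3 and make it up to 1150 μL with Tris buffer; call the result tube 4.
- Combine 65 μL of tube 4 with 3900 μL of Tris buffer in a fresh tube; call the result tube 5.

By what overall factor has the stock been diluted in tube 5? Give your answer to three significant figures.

Step 1: 250 μL + 1000 μL = 1250 μL total → factor 1250/250 = 5
Step 2: 130 μL + 4300 μL = 4430 μL total → factor 4430/130 = 34.077
Step 3: 3.25 mL + 4750 μL = 8 mL total → factor 8/3.25 = 2.4615
Step 4: 85 μL brought to 1150 μL → factor 1150/85 = 13.529
Step 5: 65 μL + 3900 μL = 3965 μL total → factor 3965/65 = 61
Overall dilution factor = 5 × 34.077 × 2.4615 × 13.529 × 61 = 3.4614 × 10^5

3.46 × 10^5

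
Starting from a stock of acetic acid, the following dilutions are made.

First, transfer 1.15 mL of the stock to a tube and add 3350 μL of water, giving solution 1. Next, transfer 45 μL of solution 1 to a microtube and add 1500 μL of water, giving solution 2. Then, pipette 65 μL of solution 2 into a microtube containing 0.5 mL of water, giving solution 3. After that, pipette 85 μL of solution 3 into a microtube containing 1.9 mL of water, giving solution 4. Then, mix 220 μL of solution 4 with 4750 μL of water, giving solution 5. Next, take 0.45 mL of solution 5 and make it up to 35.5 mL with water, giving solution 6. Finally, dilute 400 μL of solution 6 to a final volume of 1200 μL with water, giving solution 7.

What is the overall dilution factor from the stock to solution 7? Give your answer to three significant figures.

Step 1: 1.15 mL + 3350 μL = 4.5 mL total → factor 4.5/1.15 = 3.913
Step 2: 45 μL + 1500 μL = 1545 μL total → factor 1545/45 = 34.333
Step 3: 65 μL + 0.5 mL = 565 μL total → factor 565/65 = 8.6923
Step 4: 85 μL + 1.9 mL = 1985 μL total → factor 1985/85 = 23.353
Step 5: 220 μL + 4750 μL = 4970 μL total → factor 4970/220 = 22.591
Step 6: 0.45 mL brought to 35.5 mL → factor 35.5/0.45 = 78.889
Step 7: 400 μL brought to 1200 μL → factor 1200/400 = 3
Overall dilution factor = 3.913 × 34.333 × 8.6923 × 23.353 × 22.591 × 78.889 × 3 = 1.4581 × 10^8

1.46 × 10^8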